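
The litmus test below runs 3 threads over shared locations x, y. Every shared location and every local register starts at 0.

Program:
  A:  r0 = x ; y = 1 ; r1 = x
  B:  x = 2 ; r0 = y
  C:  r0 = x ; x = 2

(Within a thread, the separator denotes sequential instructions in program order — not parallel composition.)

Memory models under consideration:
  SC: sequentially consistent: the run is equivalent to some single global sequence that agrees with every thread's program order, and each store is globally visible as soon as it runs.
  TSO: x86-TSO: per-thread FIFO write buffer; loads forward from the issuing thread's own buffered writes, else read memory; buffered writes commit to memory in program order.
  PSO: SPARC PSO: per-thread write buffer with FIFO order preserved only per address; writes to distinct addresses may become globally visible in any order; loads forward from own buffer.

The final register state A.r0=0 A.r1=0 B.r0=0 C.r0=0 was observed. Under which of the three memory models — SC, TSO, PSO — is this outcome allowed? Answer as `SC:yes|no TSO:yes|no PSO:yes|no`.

outcome vector order: (A.r0,A.r1,B.r0,C.r0)
SC (10): <0 0 1 0>, <0 0 1 2>, <0 2 0 0>, <0 2 0 2>, <0 2 1 0>, <0 2 1 2>, <2 2 0 0>, <2 2 0 2>, <2 2 1 0>, <2 2 1 2>
TSO (12): <0 0 0 0>, <0 0 0 2>, <0 0 1 0>, <0 0 1 2>, <0 2 0 0>, <0 2 0 2>, <0 2 1 0>, <0 2 1 2>, <2 2 0 0>, <2 2 0 2>, <2 2 1 0>, <2 2 1 2>
PSO (12): <0 0 0 0>, <0 0 0 2>, <0 0 1 0>, <0 0 1 2>, <0 2 0 0>, <0 2 0 2>, <0 2 1 0>, <0 2 1 2>, <2 2 0 0>, <2 2 0 2>, <2 2 1 0>, <2 2 1 2>
target <0 0 0 0> ∈ {TSO,PSO}

SC:no TSO:yes PSO:yes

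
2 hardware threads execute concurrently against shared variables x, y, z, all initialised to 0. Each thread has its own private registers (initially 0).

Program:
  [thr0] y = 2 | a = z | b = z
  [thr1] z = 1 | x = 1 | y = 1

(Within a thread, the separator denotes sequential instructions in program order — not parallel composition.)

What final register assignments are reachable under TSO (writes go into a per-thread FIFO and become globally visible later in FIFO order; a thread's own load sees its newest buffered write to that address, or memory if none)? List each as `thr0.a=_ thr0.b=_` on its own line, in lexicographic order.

outcome vector order: (thr0.a,thr0.b)
|TSO outcomes| = 3

thr0.a=0 thr0.b=0
thr0.a=0 thr0.b=1
thr0.a=1 thr0.b=1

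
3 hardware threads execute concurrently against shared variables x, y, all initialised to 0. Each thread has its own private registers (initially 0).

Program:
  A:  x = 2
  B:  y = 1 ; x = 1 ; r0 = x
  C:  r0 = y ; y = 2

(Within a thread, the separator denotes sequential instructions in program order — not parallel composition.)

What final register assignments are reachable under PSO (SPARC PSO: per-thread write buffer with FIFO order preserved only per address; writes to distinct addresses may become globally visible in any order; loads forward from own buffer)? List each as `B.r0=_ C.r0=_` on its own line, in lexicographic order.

outcome vector order: (B.r0,C.r0)
|PSO outcomes| = 4

B.r0=1 C.r0=0
B.r0=1 C.r0=1
B.r0=2 C.r0=0
B.r0=2 C.r0=1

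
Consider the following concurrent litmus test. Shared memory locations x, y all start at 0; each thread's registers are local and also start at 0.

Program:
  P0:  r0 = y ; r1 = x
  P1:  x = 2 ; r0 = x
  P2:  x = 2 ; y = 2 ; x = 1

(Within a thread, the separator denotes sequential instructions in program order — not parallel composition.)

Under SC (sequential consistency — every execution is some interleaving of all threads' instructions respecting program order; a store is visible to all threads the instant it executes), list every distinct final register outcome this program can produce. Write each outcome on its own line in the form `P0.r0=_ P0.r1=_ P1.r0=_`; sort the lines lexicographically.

P0.r0=0 P0.r1=0 P1.r0=1
P0.r0=0 P0.r1=0 P1.r0=2
P0.r0=0 P0.r1=1 P1.r0=1
P0.r0=0 P0.r1=1 P1.r0=2
P0.r0=0 P0.r1=2 P1.r0=1
P0.r0=0 P0.r1=2 P1.r0=2
P0.r0=2 P0.r1=1 P1.r0=1
P0.r0=2 P0.r1=1 P1.r0=2
P0.r0=2 P0.r1=2 P1.r0=1
P0.r0=2 P0.r1=2 P1.r0=2

outcome vector order: (P0.r0,P0.r1,P1.r0)
|SC outcomes| = 10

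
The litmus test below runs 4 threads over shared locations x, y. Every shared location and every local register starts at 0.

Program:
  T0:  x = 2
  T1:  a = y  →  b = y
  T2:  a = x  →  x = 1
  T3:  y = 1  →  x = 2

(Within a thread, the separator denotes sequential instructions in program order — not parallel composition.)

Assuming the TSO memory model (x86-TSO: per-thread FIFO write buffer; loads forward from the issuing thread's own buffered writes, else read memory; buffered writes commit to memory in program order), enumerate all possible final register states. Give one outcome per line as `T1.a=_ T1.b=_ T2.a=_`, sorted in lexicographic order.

outcome vector order: (T1.a,T1.b,T2.a)
|TSO outcomes| = 6

T1.a=0 T1.b=0 T2.a=0
T1.a=0 T1.b=0 T2.a=2
T1.a=0 T1.b=1 T2.a=0
T1.a=0 T1.b=1 T2.a=2
T1.a=1 T1.b=1 T2.a=0
T1.a=1 T1.b=1 T2.a=2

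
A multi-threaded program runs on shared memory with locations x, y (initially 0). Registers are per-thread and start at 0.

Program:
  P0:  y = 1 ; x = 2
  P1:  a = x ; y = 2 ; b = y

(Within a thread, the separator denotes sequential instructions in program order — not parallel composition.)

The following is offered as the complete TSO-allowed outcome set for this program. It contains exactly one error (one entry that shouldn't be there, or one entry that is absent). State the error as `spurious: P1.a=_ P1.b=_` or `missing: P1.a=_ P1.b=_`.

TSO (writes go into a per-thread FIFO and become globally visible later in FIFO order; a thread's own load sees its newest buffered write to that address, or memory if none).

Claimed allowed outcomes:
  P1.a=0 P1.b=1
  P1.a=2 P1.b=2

outcome vector order: (P1.a,P1.b)
[TSO] allowed = {(0,1) (0,2) (2,2)}
TSO∖claimed = {(0,2)}

missing: P1.a=0 P1.b=2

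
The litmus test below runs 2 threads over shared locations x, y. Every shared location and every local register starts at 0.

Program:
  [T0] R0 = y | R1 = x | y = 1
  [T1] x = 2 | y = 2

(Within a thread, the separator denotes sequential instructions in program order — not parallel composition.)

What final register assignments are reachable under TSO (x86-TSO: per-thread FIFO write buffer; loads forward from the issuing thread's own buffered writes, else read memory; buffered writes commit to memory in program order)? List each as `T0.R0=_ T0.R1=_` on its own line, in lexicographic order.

T0.R0=0 T0.R1=0
T0.R0=0 T0.R1=2
T0.R0=2 T0.R1=2

outcome vector order: (T0.R0,T0.R1)
|TSO outcomes| = 3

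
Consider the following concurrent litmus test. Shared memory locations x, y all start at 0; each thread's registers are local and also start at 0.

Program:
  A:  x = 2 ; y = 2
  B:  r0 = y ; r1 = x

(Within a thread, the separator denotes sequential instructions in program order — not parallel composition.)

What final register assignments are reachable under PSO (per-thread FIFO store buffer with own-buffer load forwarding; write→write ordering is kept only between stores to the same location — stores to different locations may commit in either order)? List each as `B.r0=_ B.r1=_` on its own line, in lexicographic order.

B.r0=0 B.r1=0
B.r0=0 B.r1=2
B.r0=2 B.r1=0
B.r0=2 B.r1=2

outcome vector order: (B.r0,B.r1)
|PSO outcomes| = 4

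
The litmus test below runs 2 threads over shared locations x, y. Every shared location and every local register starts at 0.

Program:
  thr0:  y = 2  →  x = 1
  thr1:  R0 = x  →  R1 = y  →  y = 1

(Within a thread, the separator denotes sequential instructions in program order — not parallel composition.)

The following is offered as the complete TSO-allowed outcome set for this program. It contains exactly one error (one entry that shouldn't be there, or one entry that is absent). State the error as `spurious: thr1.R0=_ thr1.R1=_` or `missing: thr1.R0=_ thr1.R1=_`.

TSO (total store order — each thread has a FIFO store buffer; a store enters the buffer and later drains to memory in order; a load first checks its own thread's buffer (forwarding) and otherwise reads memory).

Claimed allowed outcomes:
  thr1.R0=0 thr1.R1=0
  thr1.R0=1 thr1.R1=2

outcome vector order: (thr1.R0,thr1.R1)
under TSO → (0,0), (0,2), (1,2)
TSO∖claimed = {(0,2)}

missing: thr1.R0=0 thr1.R1=2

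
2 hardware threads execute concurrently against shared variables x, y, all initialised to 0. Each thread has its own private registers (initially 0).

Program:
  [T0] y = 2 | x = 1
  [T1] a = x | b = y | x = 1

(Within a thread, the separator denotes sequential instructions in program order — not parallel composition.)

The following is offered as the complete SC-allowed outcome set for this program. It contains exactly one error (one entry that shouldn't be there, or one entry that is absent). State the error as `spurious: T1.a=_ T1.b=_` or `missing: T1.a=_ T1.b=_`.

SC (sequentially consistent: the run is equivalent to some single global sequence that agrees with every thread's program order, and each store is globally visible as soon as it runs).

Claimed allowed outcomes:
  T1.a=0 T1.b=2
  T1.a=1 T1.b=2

missing: T1.a=0 T1.b=0

outcome vector order: (T1.a,T1.b)
SC: 3 outcomes — {0/0; 0/2; 1/2}
SC∖claimed = {0/0}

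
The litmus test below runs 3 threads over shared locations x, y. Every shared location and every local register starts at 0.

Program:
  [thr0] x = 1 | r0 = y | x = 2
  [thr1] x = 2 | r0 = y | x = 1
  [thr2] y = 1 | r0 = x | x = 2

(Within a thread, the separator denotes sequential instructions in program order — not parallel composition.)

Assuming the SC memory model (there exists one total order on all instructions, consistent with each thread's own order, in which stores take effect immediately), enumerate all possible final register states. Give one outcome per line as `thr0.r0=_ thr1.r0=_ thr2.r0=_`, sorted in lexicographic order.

outcome vector order: (thr0.r0,thr1.r0,thr2.r0)
|SC outcomes| = 9

thr0.r0=0 thr1.r0=0 thr2.r0=1
thr0.r0=0 thr1.r0=0 thr2.r0=2
thr0.r0=0 thr1.r0=1 thr2.r0=1
thr0.r0=0 thr1.r0=1 thr2.r0=2
thr0.r0=1 thr1.r0=0 thr2.r0=1
thr0.r0=1 thr1.r0=0 thr2.r0=2
thr0.r0=1 thr1.r0=1 thr2.r0=0
thr0.r0=1 thr1.r0=1 thr2.r0=1
thr0.r0=1 thr1.r0=1 thr2.r0=2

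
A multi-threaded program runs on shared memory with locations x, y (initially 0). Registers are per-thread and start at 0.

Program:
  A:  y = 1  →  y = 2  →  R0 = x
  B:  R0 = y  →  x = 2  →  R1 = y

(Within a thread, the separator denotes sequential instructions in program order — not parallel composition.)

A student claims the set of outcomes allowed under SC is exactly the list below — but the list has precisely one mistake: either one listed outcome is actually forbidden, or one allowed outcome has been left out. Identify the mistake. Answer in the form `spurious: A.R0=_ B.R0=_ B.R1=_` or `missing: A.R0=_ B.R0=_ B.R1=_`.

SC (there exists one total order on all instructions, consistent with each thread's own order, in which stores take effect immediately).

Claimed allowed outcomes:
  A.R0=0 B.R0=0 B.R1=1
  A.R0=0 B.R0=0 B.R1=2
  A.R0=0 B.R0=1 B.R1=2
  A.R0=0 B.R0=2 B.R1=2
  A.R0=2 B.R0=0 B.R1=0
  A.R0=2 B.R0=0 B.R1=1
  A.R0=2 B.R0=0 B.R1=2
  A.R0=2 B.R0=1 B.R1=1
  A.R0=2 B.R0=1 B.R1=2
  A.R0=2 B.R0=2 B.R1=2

spurious: A.R0=0 B.R0=0 B.R1=1

outcome vector order: (A.R0,B.R0,B.R1)
SC (9): <0 0 2>; <0 1 2>; <0 2 2>; <2 0 0>; <2 0 1>; <2 0 2>; <2 1 1>; <2 1 2>; <2 2 2>
claimed∖SC = {<0 0 1>}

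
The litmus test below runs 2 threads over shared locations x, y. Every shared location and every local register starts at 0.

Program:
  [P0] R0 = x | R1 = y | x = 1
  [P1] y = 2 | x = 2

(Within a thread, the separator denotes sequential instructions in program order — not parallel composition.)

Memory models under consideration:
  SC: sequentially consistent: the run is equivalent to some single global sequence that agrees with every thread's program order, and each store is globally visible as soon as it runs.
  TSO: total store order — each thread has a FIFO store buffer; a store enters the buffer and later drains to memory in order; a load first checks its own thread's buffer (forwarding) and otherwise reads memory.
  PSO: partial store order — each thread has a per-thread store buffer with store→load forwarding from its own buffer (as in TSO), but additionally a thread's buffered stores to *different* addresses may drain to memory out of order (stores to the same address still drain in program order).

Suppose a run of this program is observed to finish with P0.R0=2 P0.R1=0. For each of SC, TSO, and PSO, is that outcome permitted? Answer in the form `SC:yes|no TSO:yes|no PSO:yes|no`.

SC:no TSO:no PSO:yes

outcome vector order: (P0.R0,P0.R1)
SC (3): 00, 02, 22
TSO (3): 00, 02, 22
PSO (4): 00, 02, 20, 22
target 20 ∈ {PSO}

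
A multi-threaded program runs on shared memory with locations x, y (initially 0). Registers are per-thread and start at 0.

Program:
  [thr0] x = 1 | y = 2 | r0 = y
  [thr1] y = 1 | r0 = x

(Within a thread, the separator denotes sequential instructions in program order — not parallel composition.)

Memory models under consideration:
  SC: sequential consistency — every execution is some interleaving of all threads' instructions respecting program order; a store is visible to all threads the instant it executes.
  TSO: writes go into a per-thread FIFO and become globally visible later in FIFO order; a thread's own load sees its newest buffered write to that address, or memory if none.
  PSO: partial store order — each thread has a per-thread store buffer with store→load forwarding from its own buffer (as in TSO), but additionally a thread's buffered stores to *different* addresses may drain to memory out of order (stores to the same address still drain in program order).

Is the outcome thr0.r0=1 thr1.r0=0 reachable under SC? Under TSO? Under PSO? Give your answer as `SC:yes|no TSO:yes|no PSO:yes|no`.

SC:no TSO:yes PSO:yes

outcome vector order: (thr0.r0,thr1.r0)
[SC] allowed = {1/1, 2/0, 2/1}
[TSO] allowed = {1/0, 1/1, 2/0, 2/1}
[PSO] allowed = {1/0, 1/1, 2/0, 2/1}
target 1/0 ∈ {TSO,PSO}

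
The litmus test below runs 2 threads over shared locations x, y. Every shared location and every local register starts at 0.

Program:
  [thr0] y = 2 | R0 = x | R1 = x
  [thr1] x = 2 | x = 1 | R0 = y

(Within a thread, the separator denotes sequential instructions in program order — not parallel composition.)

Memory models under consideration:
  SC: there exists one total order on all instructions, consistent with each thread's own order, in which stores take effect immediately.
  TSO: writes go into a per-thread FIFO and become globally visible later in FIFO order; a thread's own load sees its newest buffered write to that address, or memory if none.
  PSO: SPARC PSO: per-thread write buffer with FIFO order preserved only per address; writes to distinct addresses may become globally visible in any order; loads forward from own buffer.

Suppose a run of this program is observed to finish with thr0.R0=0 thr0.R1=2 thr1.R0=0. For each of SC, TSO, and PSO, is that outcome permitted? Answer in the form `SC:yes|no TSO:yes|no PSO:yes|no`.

SC:no TSO:yes PSO:yes

outcome vector order: (thr0.R0,thr0.R1,thr1.R0)
SC: 7 outcomes — {002, 012, 022, 110, 112, 212, 222}
TSO: 12 outcomes — {000, 002, 010, 012, 020, 022, 110, 112, 210, 212, 220, 222}
PSO: 12 outcomes — {000, 002, 010, 012, 020, 022, 110, 112, 210, 212, 220, 222}
target 020 ∈ {TSO,PSO}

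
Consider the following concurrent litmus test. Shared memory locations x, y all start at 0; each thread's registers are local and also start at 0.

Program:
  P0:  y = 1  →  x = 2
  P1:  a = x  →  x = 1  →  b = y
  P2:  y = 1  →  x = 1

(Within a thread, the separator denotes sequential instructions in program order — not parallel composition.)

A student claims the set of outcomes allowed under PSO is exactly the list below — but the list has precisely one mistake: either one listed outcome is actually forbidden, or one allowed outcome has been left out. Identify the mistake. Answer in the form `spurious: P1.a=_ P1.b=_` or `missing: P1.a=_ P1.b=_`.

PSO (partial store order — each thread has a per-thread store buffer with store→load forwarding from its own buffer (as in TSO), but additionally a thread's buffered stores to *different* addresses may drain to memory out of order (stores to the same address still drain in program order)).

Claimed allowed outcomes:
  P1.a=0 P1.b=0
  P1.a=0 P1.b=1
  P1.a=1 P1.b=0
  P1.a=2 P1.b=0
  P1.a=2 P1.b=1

outcome vector order: (P1.a,P1.b)
under PSO → <0 0> <0 1> <1 0> <1 1> <2 0> <2 1>
PSO∖claimed = {<1 1>}

missing: P1.a=1 P1.b=1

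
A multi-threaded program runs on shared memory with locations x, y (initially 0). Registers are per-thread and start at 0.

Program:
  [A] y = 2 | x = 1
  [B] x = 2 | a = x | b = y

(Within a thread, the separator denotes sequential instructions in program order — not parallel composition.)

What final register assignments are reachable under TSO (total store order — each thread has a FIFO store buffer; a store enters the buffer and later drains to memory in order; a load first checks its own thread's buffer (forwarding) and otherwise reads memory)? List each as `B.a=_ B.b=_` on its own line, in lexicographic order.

B.a=1 B.b=2
B.a=2 B.b=0
B.a=2 B.b=2

outcome vector order: (B.a,B.b)
|TSO outcomes| = 3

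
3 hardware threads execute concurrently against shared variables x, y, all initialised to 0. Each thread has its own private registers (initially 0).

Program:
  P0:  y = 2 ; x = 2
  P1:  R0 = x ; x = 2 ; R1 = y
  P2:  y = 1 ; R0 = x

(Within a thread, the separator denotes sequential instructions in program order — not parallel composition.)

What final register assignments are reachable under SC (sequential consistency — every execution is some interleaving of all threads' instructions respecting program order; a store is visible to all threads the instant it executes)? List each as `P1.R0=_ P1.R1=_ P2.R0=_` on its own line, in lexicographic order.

outcome vector order: (P1.R0,P1.R1,P2.R0)
|SC outcomes| = 9

P1.R0=0 P1.R1=0 P2.R0=2
P1.R0=0 P1.R1=1 P2.R0=0
P1.R0=0 P1.R1=1 P2.R0=2
P1.R0=0 P1.R1=2 P2.R0=0
P1.R0=0 P1.R1=2 P2.R0=2
P1.R0=2 P1.R1=1 P2.R0=0
P1.R0=2 P1.R1=1 P2.R0=2
P1.R0=2 P1.R1=2 P2.R0=0
P1.R0=2 P1.R1=2 P2.R0=2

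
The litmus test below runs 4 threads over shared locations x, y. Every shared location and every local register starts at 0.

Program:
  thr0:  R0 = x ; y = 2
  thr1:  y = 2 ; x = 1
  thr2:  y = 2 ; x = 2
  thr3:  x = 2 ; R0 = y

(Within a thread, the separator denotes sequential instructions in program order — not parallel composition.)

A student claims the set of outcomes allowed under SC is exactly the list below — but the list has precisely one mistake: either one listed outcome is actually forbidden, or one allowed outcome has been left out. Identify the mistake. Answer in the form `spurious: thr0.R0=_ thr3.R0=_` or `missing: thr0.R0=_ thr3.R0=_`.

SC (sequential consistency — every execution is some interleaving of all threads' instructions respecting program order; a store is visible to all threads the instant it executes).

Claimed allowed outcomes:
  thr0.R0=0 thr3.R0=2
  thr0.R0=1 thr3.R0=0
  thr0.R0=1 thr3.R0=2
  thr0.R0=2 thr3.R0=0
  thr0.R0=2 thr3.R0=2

outcome vector order: (thr0.R0,thr3.R0)
under SC → (0,0) (0,2) (1,0) (1,2) (2,0) (2,2)
SC∖claimed = {(0,0)}

missing: thr0.R0=0 thr3.R0=0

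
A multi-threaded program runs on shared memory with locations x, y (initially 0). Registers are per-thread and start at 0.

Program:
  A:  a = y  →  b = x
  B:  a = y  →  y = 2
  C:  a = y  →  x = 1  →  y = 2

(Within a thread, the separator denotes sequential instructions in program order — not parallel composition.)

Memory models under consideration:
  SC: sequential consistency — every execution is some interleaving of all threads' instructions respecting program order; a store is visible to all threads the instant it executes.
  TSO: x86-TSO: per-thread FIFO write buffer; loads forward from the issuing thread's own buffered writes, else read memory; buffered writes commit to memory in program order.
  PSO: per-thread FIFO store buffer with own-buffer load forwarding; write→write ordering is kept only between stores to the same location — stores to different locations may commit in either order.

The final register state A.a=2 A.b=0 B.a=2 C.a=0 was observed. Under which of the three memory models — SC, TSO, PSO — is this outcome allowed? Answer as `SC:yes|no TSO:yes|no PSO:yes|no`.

outcome vector order: (A.a,A.b,B.a,C.a)
SC: 11 outcomes — {0/0/0/0, 0/0/0/2, 0/0/2/0, 0/1/0/0, 0/1/0/2, 0/1/2/0, 2/0/0/0, 2/0/0/2, 2/1/0/0, 2/1/0/2, 2/1/2/0}
TSO: 11 outcomes — {0/0/0/0, 0/0/0/2, 0/0/2/0, 0/1/0/0, 0/1/0/2, 0/1/2/0, 2/0/0/0, 2/0/0/2, 2/1/0/0, 2/1/0/2, 2/1/2/0}
PSO: 12 outcomes — {0/0/0/0, 0/0/0/2, 0/0/2/0, 0/1/0/0, 0/1/0/2, 0/1/2/0, 2/0/0/0, 2/0/0/2, 2/0/2/0, 2/1/0/0, 2/1/0/2, 2/1/2/0}
target 2/0/2/0 ∈ {PSO}

SC:no TSO:no PSO:yes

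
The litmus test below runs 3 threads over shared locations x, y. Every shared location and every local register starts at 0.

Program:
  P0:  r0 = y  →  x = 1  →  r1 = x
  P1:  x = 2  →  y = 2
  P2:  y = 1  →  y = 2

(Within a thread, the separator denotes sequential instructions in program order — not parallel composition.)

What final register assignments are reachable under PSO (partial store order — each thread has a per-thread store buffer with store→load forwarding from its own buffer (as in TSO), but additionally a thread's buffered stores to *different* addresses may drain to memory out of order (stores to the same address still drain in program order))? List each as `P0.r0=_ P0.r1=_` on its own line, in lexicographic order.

P0.r0=0 P0.r1=1
P0.r0=0 P0.r1=2
P0.r0=1 P0.r1=1
P0.r0=1 P0.r1=2
P0.r0=2 P0.r1=1
P0.r0=2 P0.r1=2

outcome vector order: (P0.r0,P0.r1)
|PSO outcomes| = 6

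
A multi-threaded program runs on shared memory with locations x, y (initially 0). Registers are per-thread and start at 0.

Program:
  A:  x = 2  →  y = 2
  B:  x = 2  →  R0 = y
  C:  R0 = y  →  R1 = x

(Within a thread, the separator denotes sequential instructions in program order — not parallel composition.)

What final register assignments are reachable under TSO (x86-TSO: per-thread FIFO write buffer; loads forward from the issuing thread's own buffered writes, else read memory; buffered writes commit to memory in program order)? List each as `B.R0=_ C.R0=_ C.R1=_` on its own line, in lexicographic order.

outcome vector order: (B.R0,C.R0,C.R1)
|TSO outcomes| = 6

B.R0=0 C.R0=0 C.R1=0
B.R0=0 C.R0=0 C.R1=2
B.R0=0 C.R0=2 C.R1=2
B.R0=2 C.R0=0 C.R1=0
B.R0=2 C.R0=0 C.R1=2
B.R0=2 C.R0=2 C.R1=2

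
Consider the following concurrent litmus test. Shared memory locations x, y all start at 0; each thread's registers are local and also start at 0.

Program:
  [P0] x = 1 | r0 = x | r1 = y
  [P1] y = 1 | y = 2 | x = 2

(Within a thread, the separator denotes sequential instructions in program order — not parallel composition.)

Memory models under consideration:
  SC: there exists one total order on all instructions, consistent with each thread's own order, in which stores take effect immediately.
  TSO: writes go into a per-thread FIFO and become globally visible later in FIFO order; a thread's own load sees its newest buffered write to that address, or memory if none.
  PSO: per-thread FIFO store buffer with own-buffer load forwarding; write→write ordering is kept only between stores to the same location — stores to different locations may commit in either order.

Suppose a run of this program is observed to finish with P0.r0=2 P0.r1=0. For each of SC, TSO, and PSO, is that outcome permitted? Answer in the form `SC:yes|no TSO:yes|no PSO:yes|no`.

SC:no TSO:no PSO:yes

outcome vector order: (P0.r0,P0.r1)
SC (4): 10 11 12 22
TSO (4): 10 11 12 22
PSO (6): 10 11 12 20 21 22
target 20 ∈ {PSO}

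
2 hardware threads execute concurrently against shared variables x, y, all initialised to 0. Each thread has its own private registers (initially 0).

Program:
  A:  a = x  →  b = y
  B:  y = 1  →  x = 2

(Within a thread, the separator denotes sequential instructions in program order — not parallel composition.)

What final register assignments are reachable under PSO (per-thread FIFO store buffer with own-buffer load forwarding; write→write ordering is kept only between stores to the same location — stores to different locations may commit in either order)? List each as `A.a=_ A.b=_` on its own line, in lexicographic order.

outcome vector order: (A.a,A.b)
|PSO outcomes| = 4

A.a=0 A.b=0
A.a=0 A.b=1
A.a=2 A.b=0
A.a=2 A.b=1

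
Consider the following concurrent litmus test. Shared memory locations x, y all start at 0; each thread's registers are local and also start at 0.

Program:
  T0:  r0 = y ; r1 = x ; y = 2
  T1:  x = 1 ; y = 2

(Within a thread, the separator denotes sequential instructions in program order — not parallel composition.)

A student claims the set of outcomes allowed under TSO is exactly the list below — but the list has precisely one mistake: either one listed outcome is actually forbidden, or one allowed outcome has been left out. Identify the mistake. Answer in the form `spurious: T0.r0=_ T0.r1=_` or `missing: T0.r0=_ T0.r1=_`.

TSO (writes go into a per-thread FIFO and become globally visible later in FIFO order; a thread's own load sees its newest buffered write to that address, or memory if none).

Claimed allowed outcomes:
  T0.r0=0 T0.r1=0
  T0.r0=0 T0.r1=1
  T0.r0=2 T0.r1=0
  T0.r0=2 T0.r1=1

outcome vector order: (T0.r0,T0.r1)
under TSO → 0/0; 0/1; 2/1
claimed∖TSO = {2/0}

spurious: T0.r0=2 T0.r1=0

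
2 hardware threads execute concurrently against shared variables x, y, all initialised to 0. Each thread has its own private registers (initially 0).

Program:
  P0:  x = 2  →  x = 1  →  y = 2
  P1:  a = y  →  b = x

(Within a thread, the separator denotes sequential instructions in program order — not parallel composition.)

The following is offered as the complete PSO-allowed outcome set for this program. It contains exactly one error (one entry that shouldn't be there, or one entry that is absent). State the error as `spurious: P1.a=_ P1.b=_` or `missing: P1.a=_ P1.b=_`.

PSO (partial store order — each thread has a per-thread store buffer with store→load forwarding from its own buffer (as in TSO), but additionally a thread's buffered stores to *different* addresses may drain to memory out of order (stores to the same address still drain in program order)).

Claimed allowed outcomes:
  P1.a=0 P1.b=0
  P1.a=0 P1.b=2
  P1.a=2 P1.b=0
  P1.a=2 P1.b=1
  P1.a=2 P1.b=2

missing: P1.a=0 P1.b=1

outcome vector order: (P1.a,P1.b)
[PSO] allowed = {0/0; 0/1; 0/2; 2/0; 2/1; 2/2}
PSO∖claimed = {0/1}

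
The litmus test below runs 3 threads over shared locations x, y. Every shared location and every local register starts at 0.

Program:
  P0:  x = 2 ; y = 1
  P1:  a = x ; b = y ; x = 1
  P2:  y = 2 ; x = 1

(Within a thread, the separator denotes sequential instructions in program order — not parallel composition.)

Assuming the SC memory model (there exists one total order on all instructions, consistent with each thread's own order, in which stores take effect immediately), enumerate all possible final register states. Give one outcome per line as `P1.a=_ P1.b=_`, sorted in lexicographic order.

outcome vector order: (P1.a,P1.b)
|SC outcomes| = 8

P1.a=0 P1.b=0
P1.a=0 P1.b=1
P1.a=0 P1.b=2
P1.a=1 P1.b=1
P1.a=1 P1.b=2
P1.a=2 P1.b=0
P1.a=2 P1.b=1
P1.a=2 P1.b=2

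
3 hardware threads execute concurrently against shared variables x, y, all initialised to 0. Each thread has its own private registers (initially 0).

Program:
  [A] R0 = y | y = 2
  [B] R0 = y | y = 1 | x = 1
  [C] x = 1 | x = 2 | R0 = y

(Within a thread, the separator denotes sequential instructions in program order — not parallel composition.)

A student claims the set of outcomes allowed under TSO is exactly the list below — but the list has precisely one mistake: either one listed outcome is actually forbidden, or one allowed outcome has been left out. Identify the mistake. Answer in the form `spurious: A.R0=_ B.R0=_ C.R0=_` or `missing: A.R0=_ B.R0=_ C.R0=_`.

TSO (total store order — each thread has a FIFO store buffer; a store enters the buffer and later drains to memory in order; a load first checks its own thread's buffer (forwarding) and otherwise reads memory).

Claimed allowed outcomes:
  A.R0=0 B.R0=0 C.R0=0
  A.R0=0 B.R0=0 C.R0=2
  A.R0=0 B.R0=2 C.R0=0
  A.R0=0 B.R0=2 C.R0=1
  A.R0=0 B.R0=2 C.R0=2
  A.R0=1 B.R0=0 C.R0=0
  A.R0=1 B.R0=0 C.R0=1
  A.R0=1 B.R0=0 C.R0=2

outcome vector order: (A.R0,B.R0,C.R0)
TSO (9): 000; 001; 002; 020; 021; 022; 100; 101; 102
TSO∖claimed = {001}

missing: A.R0=0 B.R0=0 C.R0=1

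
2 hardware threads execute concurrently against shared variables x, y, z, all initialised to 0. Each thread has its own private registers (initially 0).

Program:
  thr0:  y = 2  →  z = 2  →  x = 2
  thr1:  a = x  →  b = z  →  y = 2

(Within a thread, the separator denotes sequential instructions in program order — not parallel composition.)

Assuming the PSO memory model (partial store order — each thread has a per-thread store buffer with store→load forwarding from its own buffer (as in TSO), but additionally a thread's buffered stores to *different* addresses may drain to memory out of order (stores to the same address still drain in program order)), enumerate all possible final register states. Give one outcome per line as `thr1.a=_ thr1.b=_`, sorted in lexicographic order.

thr1.a=0 thr1.b=0
thr1.a=0 thr1.b=2
thr1.a=2 thr1.b=0
thr1.a=2 thr1.b=2

outcome vector order: (thr1.a,thr1.b)
|PSO outcomes| = 4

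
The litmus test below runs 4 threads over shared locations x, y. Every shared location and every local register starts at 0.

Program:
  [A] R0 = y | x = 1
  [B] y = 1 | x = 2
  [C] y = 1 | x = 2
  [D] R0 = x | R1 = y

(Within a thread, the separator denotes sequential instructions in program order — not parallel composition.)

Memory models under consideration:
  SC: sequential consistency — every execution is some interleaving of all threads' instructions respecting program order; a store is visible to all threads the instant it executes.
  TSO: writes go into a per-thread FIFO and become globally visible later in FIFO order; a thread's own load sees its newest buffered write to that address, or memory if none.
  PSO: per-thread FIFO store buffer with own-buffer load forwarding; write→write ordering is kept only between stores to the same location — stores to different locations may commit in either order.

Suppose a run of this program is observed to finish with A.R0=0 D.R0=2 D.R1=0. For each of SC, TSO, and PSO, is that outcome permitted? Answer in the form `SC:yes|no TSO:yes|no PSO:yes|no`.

SC:no TSO:no PSO:yes

outcome vector order: (A.R0,D.R0,D.R1)
[SC] allowed = {000, 001, 010, 011, 021, 100, 101, 111, 121}
[TSO] allowed = {000, 001, 010, 011, 021, 100, 101, 111, 121}
[PSO] allowed = {000, 001, 010, 011, 020, 021, 100, 101, 111, 120, 121}
target 020 ∈ {PSO}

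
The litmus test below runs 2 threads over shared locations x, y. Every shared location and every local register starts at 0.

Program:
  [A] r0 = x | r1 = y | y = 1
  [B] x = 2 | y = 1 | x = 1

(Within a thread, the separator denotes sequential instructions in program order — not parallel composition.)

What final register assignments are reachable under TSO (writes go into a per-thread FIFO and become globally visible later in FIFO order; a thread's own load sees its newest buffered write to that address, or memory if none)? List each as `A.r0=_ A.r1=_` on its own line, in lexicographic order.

A.r0=0 A.r1=0
A.r0=0 A.r1=1
A.r0=1 A.r1=1
A.r0=2 A.r1=0
A.r0=2 A.r1=1

outcome vector order: (A.r0,A.r1)
|TSO outcomes| = 5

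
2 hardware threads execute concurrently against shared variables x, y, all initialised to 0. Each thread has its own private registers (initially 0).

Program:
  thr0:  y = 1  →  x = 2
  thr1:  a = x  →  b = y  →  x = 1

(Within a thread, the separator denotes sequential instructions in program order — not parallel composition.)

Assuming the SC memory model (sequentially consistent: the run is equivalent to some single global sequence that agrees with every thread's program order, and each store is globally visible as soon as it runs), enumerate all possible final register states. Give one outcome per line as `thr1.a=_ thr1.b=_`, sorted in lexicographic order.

outcome vector order: (thr1.a,thr1.b)
|SC outcomes| = 3

thr1.a=0 thr1.b=0
thr1.a=0 thr1.b=1
thr1.a=2 thr1.b=1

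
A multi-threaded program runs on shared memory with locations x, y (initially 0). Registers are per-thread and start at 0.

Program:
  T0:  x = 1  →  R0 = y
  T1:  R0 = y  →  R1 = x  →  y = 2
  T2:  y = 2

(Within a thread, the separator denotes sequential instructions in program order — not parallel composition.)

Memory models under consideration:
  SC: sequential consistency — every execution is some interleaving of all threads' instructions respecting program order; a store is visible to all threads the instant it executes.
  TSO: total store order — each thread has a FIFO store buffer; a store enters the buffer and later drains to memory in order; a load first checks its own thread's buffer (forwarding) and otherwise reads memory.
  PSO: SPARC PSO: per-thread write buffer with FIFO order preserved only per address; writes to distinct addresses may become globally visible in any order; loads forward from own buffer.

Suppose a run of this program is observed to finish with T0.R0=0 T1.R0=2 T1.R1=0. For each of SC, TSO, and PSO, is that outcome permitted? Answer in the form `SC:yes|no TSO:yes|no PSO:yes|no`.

outcome vector order: (T0.R0,T1.R0,T1.R1)
SC (7): 0/0/0; 0/0/1; 0/2/1; 2/0/0; 2/0/1; 2/2/0; 2/2/1
TSO (8): 0/0/0; 0/0/1; 0/2/0; 0/2/1; 2/0/0; 2/0/1; 2/2/0; 2/2/1
PSO (8): 0/0/0; 0/0/1; 0/2/0; 0/2/1; 2/0/0; 2/0/1; 2/2/0; 2/2/1
target 0/2/0 ∈ {TSO,PSO}

SC:no TSO:yes PSO:yes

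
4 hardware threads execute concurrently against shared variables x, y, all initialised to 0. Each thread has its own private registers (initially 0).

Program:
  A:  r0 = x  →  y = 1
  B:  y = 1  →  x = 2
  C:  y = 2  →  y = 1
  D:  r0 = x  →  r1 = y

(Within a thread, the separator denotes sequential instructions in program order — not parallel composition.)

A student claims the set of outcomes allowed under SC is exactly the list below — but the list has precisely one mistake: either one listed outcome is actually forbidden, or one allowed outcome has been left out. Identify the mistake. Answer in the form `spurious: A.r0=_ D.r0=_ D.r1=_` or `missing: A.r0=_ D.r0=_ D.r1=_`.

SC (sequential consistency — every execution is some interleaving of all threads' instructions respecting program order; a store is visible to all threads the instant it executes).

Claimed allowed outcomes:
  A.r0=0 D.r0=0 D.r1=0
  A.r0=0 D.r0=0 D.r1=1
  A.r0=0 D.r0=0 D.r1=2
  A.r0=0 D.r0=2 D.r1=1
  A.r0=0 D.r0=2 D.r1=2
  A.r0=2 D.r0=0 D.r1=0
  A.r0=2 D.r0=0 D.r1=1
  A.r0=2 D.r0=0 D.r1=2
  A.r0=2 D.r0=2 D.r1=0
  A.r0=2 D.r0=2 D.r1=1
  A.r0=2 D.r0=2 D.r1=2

spurious: A.r0=2 D.r0=2 D.r1=0

outcome vector order: (A.r0,D.r0,D.r1)
under SC → 000 001 002 021 022 200 201 202 221 222
claimed∖SC = {220}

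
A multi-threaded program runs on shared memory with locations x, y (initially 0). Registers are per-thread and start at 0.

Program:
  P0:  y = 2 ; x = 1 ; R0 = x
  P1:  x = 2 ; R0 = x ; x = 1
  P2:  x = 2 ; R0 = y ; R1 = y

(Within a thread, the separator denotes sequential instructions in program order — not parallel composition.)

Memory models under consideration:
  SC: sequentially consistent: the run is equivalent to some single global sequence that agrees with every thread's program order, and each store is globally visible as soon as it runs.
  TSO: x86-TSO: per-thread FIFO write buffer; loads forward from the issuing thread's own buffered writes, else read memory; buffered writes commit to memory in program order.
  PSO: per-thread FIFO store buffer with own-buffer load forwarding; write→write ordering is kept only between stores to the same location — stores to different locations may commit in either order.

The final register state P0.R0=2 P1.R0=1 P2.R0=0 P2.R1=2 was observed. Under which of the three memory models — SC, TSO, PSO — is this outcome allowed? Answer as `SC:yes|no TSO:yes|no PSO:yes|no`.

outcome vector order: (P0.R0,P1.R0,P2.R0,P2.R1)
[SC] allowed = {<1 1 0 0>; <1 1 0 2>; <1 1 2 2>; <1 2 0 0>; <1 2 0 2>; <1 2 2 2>; <2 1 2 2>; <2 2 0 0>; <2 2 0 2>; <2 2 2 2>}
[TSO] allowed = {<1 1 0 0>; <1 1 0 2>; <1 1 2 2>; <1 2 0 0>; <1 2 0 2>; <1 2 2 2>; <2 1 0 0>; <2 1 0 2>; <2 1 2 2>; <2 2 0 0>; <2 2 0 2>; <2 2 2 2>}
[PSO] allowed = {<1 1 0 0>; <1 1 0 2>; <1 1 2 2>; <1 2 0 0>; <1 2 0 2>; <1 2 2 2>; <2 1 0 0>; <2 1 0 2>; <2 1 2 2>; <2 2 0 0>; <2 2 0 2>; <2 2 2 2>}
target <2 1 0 2> ∈ {TSO,PSO}

SC:no TSO:yes PSO:yes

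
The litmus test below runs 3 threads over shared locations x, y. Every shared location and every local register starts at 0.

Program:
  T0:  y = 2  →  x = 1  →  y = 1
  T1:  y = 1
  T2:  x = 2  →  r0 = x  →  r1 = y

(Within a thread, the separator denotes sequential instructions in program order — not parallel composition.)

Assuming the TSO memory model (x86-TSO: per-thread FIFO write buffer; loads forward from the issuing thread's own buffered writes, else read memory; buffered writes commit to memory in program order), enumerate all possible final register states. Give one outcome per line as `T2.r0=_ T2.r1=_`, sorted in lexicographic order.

T2.r0=1 T2.r1=1
T2.r0=1 T2.r1=2
T2.r0=2 T2.r1=0
T2.r0=2 T2.r1=1
T2.r0=2 T2.r1=2

outcome vector order: (T2.r0,T2.r1)
|TSO outcomes| = 5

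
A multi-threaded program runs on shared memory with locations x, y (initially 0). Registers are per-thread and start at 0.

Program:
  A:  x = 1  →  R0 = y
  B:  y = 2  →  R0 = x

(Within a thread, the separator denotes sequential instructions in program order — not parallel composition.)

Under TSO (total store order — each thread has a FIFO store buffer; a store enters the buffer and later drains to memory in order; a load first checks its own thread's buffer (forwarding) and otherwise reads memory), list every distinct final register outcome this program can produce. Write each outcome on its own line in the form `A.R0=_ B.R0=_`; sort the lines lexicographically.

A.R0=0 B.R0=0
A.R0=0 B.R0=1
A.R0=2 B.R0=0
A.R0=2 B.R0=1

outcome vector order: (A.R0,B.R0)
|TSO outcomes| = 4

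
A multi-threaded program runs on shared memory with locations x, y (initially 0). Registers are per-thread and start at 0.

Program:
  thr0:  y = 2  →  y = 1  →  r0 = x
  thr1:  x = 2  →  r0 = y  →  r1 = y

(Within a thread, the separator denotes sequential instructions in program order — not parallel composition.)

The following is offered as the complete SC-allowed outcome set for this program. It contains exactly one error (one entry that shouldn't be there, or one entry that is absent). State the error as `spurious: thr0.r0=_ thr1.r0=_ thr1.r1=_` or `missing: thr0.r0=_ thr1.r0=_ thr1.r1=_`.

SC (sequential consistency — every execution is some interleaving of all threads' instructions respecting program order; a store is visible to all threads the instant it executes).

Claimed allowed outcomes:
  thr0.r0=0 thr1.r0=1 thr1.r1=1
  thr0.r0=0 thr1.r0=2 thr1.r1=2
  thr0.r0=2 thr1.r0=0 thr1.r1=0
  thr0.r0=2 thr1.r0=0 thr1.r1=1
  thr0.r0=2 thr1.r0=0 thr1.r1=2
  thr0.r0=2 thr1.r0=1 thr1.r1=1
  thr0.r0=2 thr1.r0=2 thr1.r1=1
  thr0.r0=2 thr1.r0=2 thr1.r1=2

spurious: thr0.r0=0 thr1.r0=2 thr1.r1=2

outcome vector order: (thr0.r0,thr1.r0,thr1.r1)
under SC → 011; 200; 201; 202; 211; 221; 222
claimed∖SC = {022}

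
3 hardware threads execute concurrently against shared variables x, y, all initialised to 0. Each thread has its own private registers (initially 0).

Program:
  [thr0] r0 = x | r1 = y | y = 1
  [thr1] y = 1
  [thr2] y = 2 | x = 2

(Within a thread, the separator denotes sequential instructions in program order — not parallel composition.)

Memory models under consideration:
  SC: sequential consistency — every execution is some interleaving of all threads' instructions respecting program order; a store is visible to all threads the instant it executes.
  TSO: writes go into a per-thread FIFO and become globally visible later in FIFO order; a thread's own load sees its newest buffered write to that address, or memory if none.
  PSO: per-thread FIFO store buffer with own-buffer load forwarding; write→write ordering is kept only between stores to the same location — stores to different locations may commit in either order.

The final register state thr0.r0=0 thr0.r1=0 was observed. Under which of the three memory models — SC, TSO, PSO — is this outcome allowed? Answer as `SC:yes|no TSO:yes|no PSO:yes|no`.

SC:yes TSO:yes PSO:yes

outcome vector order: (thr0.r0,thr0.r1)
SC: 5 outcomes — {(0,0), (0,1), (0,2), (2,1), (2,2)}
TSO: 5 outcomes — {(0,0), (0,1), (0,2), (2,1), (2,2)}
PSO: 6 outcomes — {(0,0), (0,1), (0,2), (2,0), (2,1), (2,2)}
target (0,0) ∈ {SC,TSO,PSO}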